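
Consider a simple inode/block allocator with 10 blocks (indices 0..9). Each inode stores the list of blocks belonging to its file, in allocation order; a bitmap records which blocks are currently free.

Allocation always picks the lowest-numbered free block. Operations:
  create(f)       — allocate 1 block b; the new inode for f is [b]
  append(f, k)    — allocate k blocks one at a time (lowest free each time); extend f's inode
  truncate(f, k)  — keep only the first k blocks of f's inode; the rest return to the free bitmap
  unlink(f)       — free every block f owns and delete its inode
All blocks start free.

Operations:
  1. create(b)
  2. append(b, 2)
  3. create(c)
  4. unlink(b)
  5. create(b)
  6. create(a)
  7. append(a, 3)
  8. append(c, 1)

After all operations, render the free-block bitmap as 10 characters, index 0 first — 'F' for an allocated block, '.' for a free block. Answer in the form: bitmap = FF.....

  1. create(b)  ⇒  F.........  {b→[0]}
  2. append(b, 2)  ⇒  FFF.......  {b→[0, 1, 2]}
  3. create(c)  ⇒  FFFF......  {b→[0, 1, 2]; c→[3]}
  4. unlink(b)  ⇒  ...F......  {c→[3]}
  5. create(b)  ⇒  F..F......  {b→[0]; c→[3]}
  6. create(a)  ⇒  FF.F......  {a→[1]; b→[0]; c→[3]}
  7. append(a, 3)  ⇒  FFFFFF....  {a→[1, 2, 4, 5]; b→[0]; c→[3]}
  8. append(c, 1)  ⇒  FFFFFFF...  {a→[1, 2, 4, 5]; b→[0]; c→[3, 6]}

bitmap = FFFFFFF...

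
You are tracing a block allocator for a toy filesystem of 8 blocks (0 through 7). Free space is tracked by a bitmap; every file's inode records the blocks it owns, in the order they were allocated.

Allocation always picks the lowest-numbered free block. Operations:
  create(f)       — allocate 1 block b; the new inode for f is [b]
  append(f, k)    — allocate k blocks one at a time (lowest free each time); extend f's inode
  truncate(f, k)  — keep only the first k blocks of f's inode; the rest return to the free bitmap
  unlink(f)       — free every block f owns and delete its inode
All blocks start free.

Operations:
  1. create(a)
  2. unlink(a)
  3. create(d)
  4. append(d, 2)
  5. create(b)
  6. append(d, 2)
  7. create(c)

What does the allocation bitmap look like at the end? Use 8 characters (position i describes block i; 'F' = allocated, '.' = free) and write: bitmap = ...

bitmap = FFFFFFF.

create(a): bitmap=F....... | a=[0]
unlink(a): bitmap=........ | 
create(d): bitmap=F....... | d=[0]
append(d, 2): bitmap=FFF..... | d=[0, 1, 2]
create(b): bitmap=FFFF.... | b=[3] d=[0, 1, 2]
append(d, 2): bitmap=FFFFFF.. | b=[3] d=[0, 1, 2, 4, 5]
create(c): bitmap=FFFFFFF. | b=[3] c=[6] d=[0, 1, 2, 4, 5]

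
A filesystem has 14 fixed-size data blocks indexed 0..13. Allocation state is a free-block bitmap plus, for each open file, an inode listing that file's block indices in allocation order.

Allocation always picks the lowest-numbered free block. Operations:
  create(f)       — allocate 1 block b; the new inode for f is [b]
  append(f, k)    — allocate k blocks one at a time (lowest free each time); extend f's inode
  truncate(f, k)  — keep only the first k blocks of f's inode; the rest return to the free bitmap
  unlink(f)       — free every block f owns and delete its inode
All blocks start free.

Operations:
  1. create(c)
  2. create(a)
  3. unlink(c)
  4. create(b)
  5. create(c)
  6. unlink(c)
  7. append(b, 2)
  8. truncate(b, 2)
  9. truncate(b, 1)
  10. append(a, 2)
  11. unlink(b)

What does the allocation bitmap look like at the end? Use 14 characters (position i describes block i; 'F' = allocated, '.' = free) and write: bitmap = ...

[1] create(c) — c=0 (map F.............)
[2] create(a) — a=1 c=0 (map FF............)
[3] unlink(c) — a=1 (map .F............)
[4] create(b) — a=1 b=0 (map FF............)
[5] create(c) — a=1 b=0 c=2 (map FFF...........)
[6] unlink(c) — a=1 b=0 (map FF............)
[7] append(b, 2) — a=1 b=0,2,3 (map FFFF..........)
[8] truncate(b, 2) — a=1 b=0,2 (map FFF...........)
[9] truncate(b, 1) — a=1 b=0 (map FF............)
[10] append(a, 2) — a=1,2,3 b=0 (map FFFF..........)
[11] unlink(b) — a=1,2,3 (map .FFF..........)

bitmap = .FFF..........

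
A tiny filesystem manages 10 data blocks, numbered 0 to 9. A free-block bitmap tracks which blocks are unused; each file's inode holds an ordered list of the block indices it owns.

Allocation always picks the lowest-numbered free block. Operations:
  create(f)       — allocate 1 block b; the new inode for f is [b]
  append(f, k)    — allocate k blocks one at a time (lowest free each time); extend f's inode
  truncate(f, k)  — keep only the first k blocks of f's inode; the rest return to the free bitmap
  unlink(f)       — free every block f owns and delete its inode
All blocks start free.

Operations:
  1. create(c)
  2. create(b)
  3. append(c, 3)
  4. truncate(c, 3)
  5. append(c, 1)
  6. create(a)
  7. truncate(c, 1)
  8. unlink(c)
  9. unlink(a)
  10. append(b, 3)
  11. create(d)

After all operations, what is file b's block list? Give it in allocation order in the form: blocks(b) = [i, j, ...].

blocks(b) = [1, 0, 2, 3]

[1] create(c) — c=0 (map F.........)
[2] create(b) — b=1 c=0 (map FF........)
[3] append(c, 3) — b=1 c=0,2,3,4 (map FFFFF.....)
[4] truncate(c, 3) — b=1 c=0,2,3 (map FFFF......)
[5] append(c, 1) — b=1 c=0,2,3,4 (map FFFFF.....)
[6] create(a) — a=5 b=1 c=0,2,3,4 (map FFFFFF....)
[7] truncate(c, 1) — a=5 b=1 c=0 (map FF...F....)
[8] unlink(c) — a=5 b=1 (map .F...F....)
[9] unlink(a) — b=1 (map .F........)
[10] append(b, 3) — b=1,0,2,3 (map FFFF......)
[11] create(d) — b=1,0,2,3 d=4 (map FFFFF.....)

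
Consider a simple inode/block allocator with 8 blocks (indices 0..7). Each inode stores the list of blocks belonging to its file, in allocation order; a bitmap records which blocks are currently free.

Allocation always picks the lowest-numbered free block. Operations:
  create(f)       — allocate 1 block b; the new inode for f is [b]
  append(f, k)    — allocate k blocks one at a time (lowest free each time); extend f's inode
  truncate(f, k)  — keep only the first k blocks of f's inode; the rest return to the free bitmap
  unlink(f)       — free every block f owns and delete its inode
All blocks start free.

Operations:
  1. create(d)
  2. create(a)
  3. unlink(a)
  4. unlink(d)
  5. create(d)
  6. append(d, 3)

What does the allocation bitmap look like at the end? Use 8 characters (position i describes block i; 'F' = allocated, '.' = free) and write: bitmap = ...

after create(d) → d:[0]  free=[F.......]
after create(a) → a:[1], d:[0]  free=[FF......]
after unlink(a) → d:[0]  free=[F.......]
after unlink(d) →   free=[........]
after create(d) → d:[0]  free=[F.......]
after append(d, 3) → d:[0, 1, 2, 3]  free=[FFFF....]

bitmap = FFFF....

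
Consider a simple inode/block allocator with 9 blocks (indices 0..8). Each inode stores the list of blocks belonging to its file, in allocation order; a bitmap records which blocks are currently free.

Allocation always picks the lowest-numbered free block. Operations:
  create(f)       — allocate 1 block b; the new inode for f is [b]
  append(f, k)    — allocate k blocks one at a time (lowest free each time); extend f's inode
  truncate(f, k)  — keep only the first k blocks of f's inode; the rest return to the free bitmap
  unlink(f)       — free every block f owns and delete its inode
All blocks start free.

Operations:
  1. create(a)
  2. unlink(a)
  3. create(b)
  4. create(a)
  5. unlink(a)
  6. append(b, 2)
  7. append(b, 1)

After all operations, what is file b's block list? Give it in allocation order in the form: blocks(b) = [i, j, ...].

blocks(b) = [0, 1, 2, 3]

create(a): bitmap=F........ | a=[0]
unlink(a): bitmap=......... | 
create(b): bitmap=F........ | b=[0]
create(a): bitmap=FF....... | a=[1] b=[0]
unlink(a): bitmap=F........ | b=[0]
append(b, 2): bitmap=FFF...... | b=[0, 1, 2]
append(b, 1): bitmap=FFFF..... | b=[0, 1, 2, 3]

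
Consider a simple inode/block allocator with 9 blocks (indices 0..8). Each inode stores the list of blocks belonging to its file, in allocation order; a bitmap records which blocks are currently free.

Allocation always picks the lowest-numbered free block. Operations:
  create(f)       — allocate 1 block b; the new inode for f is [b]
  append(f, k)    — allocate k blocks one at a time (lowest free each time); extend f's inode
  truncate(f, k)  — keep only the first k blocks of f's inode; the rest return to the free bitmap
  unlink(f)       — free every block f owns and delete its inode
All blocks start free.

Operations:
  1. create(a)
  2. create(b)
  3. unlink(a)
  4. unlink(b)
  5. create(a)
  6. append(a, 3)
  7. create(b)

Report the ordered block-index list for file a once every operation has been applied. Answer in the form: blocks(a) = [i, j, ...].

after create(a) → a:[0]  free=[F........]
after create(b) → a:[0], b:[1]  free=[FF.......]
after unlink(a) → b:[1]  free=[.F.......]
after unlink(b) →   free=[.........]
after create(a) → a:[0]  free=[F........]
after append(a, 3) → a:[0, 1, 2, 3]  free=[FFFF.....]
after create(b) → a:[0, 1, 2, 3], b:[4]  free=[FFFFF....]

blocks(a) = [0, 1, 2, 3]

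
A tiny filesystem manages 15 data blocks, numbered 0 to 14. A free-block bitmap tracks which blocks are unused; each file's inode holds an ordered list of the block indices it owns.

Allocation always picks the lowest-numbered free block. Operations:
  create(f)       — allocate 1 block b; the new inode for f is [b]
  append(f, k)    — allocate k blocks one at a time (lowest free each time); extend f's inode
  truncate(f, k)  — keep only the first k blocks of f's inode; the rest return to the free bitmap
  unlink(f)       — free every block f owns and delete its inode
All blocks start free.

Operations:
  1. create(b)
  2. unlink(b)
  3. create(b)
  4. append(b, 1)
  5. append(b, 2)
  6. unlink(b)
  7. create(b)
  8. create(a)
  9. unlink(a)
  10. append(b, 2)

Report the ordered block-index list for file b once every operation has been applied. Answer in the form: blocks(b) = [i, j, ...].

blocks(b) = [0, 1, 2]

after create(b) → b:[0]  free=[F..............]
after unlink(b) →   free=[...............]
after create(b) → b:[0]  free=[F..............]
after append(b, 1) → b:[0, 1]  free=[FF.............]
after append(b, 2) → b:[0, 1, 2, 3]  free=[FFFF...........]
after unlink(b) →   free=[...............]
after create(b) → b:[0]  free=[F..............]
after create(a) → a:[1], b:[0]  free=[FF.............]
after unlink(a) → b:[0]  free=[F..............]
after append(b, 2) → b:[0, 1, 2]  free=[FFF............]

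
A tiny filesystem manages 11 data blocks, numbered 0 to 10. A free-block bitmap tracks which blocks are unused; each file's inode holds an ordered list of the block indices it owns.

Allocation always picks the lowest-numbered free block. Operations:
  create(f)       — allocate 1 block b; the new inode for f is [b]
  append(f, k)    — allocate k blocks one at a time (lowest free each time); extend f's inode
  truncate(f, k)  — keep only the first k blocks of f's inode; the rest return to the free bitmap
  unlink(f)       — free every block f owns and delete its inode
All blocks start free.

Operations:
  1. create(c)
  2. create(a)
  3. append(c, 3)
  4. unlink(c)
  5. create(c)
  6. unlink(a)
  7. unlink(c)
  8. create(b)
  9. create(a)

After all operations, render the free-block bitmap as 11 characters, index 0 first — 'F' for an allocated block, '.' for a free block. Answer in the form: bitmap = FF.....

after create(c) → c:[0]  free=[F..........]
after create(a) → a:[1], c:[0]  free=[FF.........]
after append(c, 3) → a:[1], c:[0, 2, 3, 4]  free=[FFFFF......]
after unlink(c) → a:[1]  free=[.F.........]
after create(c) → a:[1], c:[0]  free=[FF.........]
after unlink(a) → c:[0]  free=[F..........]
after unlink(c) →   free=[...........]
after create(b) → b:[0]  free=[F..........]
after create(a) → a:[1], b:[0]  free=[FF.........]

bitmap = FF.........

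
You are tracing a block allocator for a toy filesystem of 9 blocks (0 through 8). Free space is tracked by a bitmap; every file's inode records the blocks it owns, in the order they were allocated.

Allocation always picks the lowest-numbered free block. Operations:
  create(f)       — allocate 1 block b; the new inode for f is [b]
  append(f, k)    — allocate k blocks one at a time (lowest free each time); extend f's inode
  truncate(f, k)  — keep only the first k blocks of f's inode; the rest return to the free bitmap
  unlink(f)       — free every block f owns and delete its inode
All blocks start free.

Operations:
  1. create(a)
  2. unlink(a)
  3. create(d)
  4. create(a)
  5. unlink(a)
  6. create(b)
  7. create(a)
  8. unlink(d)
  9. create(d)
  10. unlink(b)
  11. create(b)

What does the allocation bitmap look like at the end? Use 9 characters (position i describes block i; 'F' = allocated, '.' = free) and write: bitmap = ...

create(a): bitmap=F........ | a=[0]
unlink(a): bitmap=......... | 
create(d): bitmap=F........ | d=[0]
create(a): bitmap=FF....... | a=[1] d=[0]
unlink(a): bitmap=F........ | d=[0]
create(b): bitmap=FF....... | b=[1] d=[0]
create(a): bitmap=FFF...... | a=[2] b=[1] d=[0]
unlink(d): bitmap=.FF...... | a=[2] b=[1]
create(d): bitmap=FFF...... | a=[2] b=[1] d=[0]
unlink(b): bitmap=F.F...... | a=[2] d=[0]
create(b): bitmap=FFF...... | a=[2] b=[1] d=[0]

bitmap = FFF......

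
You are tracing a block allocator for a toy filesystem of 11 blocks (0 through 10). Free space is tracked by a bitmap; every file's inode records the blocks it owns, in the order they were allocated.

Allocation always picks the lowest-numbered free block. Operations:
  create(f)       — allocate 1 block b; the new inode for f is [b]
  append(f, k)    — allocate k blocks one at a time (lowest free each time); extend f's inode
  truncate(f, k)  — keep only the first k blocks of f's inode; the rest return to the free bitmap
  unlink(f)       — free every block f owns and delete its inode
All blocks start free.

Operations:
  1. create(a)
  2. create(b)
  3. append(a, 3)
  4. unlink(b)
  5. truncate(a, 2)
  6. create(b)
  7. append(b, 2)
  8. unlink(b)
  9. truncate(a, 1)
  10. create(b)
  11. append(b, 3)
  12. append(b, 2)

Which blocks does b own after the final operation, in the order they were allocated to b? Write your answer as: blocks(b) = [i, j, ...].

blocks(b) = [1, 2, 3, 4, 5, 6]

  1. create(a)  ⇒  F..........  {a→[0]}
  2. create(b)  ⇒  FF.........  {a→[0]; b→[1]}
  3. append(a, 3)  ⇒  FFFFF......  {a→[0, 2, 3, 4]; b→[1]}
  4. unlink(b)  ⇒  F.FFF......  {a→[0, 2, 3, 4]}
  5. truncate(a, 2)  ⇒  F.F........  {a→[0, 2]}
  6. create(b)  ⇒  FFF........  {a→[0, 2]; b→[1]}
  7. append(b, 2)  ⇒  FFFFF......  {a→[0, 2]; b→[1, 3, 4]}
  8. unlink(b)  ⇒  F.F........  {a→[0, 2]}
  9. truncate(a, 1)  ⇒  F..........  {a→[0]}
  10. create(b)  ⇒  FF.........  {a→[0]; b→[1]}
  11. append(b, 3)  ⇒  FFFFF......  {a→[0]; b→[1, 2, 3, 4]}
  12. append(b, 2)  ⇒  FFFFFFF....  {a→[0]; b→[1, 2, 3, 4, 5, 6]}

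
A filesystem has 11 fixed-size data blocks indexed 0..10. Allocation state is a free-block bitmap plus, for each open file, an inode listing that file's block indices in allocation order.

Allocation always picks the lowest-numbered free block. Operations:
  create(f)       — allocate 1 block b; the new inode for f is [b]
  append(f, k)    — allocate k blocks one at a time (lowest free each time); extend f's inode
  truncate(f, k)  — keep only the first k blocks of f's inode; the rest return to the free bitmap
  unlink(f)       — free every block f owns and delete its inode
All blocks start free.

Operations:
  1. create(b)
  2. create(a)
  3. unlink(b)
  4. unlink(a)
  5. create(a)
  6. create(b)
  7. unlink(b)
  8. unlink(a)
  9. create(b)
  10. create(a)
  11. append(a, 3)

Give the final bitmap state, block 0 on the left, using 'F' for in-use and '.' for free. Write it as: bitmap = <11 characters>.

bitmap = FFFFF......

create(b): bitmap=F.......... | b=[0]
create(a): bitmap=FF......... | a=[1] b=[0]
unlink(b): bitmap=.F......... | a=[1]
unlink(a): bitmap=........... | 
create(a): bitmap=F.......... | a=[0]
create(b): bitmap=FF......... | a=[0] b=[1]
unlink(b): bitmap=F.......... | a=[0]
unlink(a): bitmap=........... | 
create(b): bitmap=F.......... | b=[0]
create(a): bitmap=FF......... | a=[1] b=[0]
append(a, 3): bitmap=FFFFF...... | a=[1, 2, 3, 4] b=[0]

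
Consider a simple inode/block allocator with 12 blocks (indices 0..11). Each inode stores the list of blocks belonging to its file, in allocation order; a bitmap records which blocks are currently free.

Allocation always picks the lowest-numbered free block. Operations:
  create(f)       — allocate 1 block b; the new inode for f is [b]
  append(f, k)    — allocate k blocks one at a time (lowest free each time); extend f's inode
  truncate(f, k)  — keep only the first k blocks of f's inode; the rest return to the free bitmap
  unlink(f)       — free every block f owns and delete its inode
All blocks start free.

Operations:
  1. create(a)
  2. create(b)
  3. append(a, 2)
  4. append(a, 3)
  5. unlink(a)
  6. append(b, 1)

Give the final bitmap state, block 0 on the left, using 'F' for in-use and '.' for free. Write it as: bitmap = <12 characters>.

after create(a) → a:[0]  free=[F...........]
after create(b) → a:[0], b:[1]  free=[FF..........]
after append(a, 2) → a:[0, 2, 3], b:[1]  free=[FFFF........]
after append(a, 3) → a:[0, 2, 3, 4, 5, 6], b:[1]  free=[FFFFFFF.....]
after unlink(a) → b:[1]  free=[.F..........]
after append(b, 1) → b:[1, 0]  free=[FF..........]

bitmap = FF..........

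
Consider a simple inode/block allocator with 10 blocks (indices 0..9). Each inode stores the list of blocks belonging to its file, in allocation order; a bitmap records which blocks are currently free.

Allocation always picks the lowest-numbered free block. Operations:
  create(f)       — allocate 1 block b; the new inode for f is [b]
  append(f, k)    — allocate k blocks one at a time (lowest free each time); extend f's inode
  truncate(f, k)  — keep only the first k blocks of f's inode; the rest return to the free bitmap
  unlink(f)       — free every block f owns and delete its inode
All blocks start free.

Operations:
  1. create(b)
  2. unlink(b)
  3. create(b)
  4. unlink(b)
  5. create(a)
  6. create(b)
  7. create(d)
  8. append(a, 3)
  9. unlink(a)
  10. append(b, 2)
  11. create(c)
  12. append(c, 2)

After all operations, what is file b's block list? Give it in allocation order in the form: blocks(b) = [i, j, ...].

create(b): bitmap=F......... | b=[0]
unlink(b): bitmap=.......... | 
create(b): bitmap=F......... | b=[0]
unlink(b): bitmap=.......... | 
create(a): bitmap=F......... | a=[0]
create(b): bitmap=FF........ | a=[0] b=[1]
create(d): bitmap=FFF....... | a=[0] b=[1] d=[2]
append(a, 3): bitmap=FFFFFF.... | a=[0, 3, 4, 5] b=[1] d=[2]
unlink(a): bitmap=.FF....... | b=[1] d=[2]
append(b, 2): bitmap=FFFF...... | b=[1, 0, 3] d=[2]
create(c): bitmap=FFFFF..... | b=[1, 0, 3] c=[4] d=[2]
append(c, 2): bitmap=FFFFFFF... | b=[1, 0, 3] c=[4, 5, 6] d=[2]

blocks(b) = [1, 0, 3]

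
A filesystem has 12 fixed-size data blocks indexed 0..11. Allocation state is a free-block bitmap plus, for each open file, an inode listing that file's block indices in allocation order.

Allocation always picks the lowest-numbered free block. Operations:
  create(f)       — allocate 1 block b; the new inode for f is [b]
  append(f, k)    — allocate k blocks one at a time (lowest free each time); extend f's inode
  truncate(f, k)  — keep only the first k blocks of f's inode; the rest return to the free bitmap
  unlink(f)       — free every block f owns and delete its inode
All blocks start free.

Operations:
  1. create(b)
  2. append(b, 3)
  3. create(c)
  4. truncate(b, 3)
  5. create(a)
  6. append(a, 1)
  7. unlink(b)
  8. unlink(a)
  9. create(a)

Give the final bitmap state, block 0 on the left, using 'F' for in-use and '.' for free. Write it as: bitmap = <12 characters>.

bitmap = F...F.......

create(b): bitmap=F........... | b=[0]
append(b, 3): bitmap=FFFF........ | b=[0, 1, 2, 3]
create(c): bitmap=FFFFF....... | b=[0, 1, 2, 3] c=[4]
truncate(b, 3): bitmap=FFF.F....... | b=[0, 1, 2] c=[4]
create(a): bitmap=FFFFF....... | a=[3] b=[0, 1, 2] c=[4]
append(a, 1): bitmap=FFFFFF...... | a=[3, 5] b=[0, 1, 2] c=[4]
unlink(b): bitmap=...FFF...... | a=[3, 5] c=[4]
unlink(a): bitmap=....F....... | c=[4]
create(a): bitmap=F...F....... | a=[0] c=[4]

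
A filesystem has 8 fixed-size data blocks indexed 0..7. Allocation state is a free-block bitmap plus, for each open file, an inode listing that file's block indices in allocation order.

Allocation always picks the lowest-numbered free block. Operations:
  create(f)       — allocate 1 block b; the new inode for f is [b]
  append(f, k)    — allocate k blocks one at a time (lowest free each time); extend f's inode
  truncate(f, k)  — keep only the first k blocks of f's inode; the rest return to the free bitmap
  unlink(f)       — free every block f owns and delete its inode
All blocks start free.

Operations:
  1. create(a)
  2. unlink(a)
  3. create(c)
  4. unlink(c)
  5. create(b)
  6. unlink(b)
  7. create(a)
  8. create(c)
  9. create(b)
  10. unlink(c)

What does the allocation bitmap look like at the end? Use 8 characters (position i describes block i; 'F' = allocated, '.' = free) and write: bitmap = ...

create(a): bitmap=F....... | a=[0]
unlink(a): bitmap=........ | 
create(c): bitmap=F....... | c=[0]
unlink(c): bitmap=........ | 
create(b): bitmap=F....... | b=[0]
unlink(b): bitmap=........ | 
create(a): bitmap=F....... | a=[0]
create(c): bitmap=FF...... | a=[0] c=[1]
create(b): bitmap=FFF..... | a=[0] b=[2] c=[1]
unlink(c): bitmap=F.F..... | a=[0] b=[2]

bitmap = F.F.....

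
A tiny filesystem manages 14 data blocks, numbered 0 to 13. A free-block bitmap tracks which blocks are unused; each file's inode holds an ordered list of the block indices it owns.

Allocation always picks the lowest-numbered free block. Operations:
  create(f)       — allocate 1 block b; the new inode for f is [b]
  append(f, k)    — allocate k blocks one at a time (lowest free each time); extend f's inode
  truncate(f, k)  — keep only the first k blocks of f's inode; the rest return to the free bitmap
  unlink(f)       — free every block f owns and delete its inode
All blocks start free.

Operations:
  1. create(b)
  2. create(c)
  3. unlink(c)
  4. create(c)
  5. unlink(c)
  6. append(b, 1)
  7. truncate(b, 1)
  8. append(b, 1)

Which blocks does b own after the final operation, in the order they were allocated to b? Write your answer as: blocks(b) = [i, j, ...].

blocks(b) = [0, 1]

after create(b) → b:[0]  free=[F.............]
after create(c) → b:[0], c:[1]  free=[FF............]
after unlink(c) → b:[0]  free=[F.............]
after create(c) → b:[0], c:[1]  free=[FF............]
after unlink(c) → b:[0]  free=[F.............]
after append(b, 1) → b:[0, 1]  free=[FF............]
after truncate(b, 1) → b:[0]  free=[F.............]
after append(b, 1) → b:[0, 1]  free=[FF............]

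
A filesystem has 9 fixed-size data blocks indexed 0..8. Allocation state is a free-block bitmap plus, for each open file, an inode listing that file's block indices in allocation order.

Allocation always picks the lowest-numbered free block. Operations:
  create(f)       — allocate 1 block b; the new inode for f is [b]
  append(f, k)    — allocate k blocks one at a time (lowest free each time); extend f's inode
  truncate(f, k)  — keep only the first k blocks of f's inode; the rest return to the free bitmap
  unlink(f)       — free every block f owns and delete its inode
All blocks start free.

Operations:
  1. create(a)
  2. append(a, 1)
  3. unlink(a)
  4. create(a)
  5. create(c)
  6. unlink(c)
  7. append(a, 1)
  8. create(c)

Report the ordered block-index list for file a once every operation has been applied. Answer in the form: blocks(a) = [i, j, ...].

blocks(a) = [0, 1]

after create(a) → a:[0]  free=[F........]
after append(a, 1) → a:[0, 1]  free=[FF.......]
after unlink(a) →   free=[.........]
after create(a) → a:[0]  free=[F........]
after create(c) → a:[0], c:[1]  free=[FF.......]
after unlink(c) → a:[0]  free=[F........]
after append(a, 1) → a:[0, 1]  free=[FF.......]
after create(c) → a:[0, 1], c:[2]  free=[FFF......]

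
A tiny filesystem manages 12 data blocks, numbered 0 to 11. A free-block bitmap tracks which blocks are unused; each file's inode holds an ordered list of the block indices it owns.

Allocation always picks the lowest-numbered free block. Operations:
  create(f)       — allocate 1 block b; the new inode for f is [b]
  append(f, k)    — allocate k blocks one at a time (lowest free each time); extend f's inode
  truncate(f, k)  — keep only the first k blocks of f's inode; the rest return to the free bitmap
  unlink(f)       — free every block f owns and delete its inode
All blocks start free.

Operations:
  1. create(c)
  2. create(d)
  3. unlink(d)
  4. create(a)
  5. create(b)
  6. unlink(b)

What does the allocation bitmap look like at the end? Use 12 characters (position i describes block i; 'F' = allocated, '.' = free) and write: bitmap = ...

[1] create(c) — c=0 (map F...........)
[2] create(d) — c=0 d=1 (map FF..........)
[3] unlink(d) — c=0 (map F...........)
[4] create(a) — a=1 c=0 (map FF..........)
[5] create(b) — a=1 b=2 c=0 (map FFF.........)
[6] unlink(b) — a=1 c=0 (map FF..........)

bitmap = FF..........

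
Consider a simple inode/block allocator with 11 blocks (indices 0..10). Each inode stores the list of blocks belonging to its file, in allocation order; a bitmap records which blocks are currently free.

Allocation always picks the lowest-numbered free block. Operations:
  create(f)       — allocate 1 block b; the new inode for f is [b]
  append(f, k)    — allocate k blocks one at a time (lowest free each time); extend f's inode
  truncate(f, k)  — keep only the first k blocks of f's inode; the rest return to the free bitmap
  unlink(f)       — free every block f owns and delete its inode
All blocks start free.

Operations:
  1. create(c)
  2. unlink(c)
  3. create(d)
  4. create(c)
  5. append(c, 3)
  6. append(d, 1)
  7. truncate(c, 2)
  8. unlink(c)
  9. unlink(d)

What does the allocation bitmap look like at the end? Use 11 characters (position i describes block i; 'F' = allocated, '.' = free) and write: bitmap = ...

bitmap = ...........

create(c): bitmap=F.......... | c=[0]
unlink(c): bitmap=........... | 
create(d): bitmap=F.......... | d=[0]
create(c): bitmap=FF......... | c=[1] d=[0]
append(c, 3): bitmap=FFFFF...... | c=[1, 2, 3, 4] d=[0]
append(d, 1): bitmap=FFFFFF..... | c=[1, 2, 3, 4] d=[0, 5]
truncate(c, 2): bitmap=FFF..F..... | c=[1, 2] d=[0, 5]
unlink(c): bitmap=F....F..... | d=[0, 5]
unlink(d): bitmap=........... | 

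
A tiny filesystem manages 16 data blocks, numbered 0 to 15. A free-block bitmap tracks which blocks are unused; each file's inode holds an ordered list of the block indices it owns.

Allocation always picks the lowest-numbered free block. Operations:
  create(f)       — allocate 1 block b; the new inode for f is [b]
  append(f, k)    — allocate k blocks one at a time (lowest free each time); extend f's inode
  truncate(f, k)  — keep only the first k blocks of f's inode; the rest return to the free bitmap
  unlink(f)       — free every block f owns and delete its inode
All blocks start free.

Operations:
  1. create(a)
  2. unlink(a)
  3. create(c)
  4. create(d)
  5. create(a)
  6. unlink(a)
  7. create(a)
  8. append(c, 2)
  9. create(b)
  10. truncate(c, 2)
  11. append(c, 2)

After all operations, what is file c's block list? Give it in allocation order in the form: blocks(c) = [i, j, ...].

blocks(c) = [0, 3, 4, 6]

create(a): bitmap=F............... | a=[0]
unlink(a): bitmap=................ | 
create(c): bitmap=F............... | c=[0]
create(d): bitmap=FF.............. | c=[0] d=[1]
create(a): bitmap=FFF............. | a=[2] c=[0] d=[1]
unlink(a): bitmap=FF.............. | c=[0] d=[1]
create(a): bitmap=FFF............. | a=[2] c=[0] d=[1]
append(c, 2): bitmap=FFFFF........... | a=[2] c=[0, 3, 4] d=[1]
create(b): bitmap=FFFFFF.......... | a=[2] b=[5] c=[0, 3, 4] d=[1]
truncate(c, 2): bitmap=FFFF.F.......... | a=[2] b=[5] c=[0, 3] d=[1]
append(c, 2): bitmap=FFFFFFF......... | a=[2] b=[5] c=[0, 3, 4, 6] d=[1]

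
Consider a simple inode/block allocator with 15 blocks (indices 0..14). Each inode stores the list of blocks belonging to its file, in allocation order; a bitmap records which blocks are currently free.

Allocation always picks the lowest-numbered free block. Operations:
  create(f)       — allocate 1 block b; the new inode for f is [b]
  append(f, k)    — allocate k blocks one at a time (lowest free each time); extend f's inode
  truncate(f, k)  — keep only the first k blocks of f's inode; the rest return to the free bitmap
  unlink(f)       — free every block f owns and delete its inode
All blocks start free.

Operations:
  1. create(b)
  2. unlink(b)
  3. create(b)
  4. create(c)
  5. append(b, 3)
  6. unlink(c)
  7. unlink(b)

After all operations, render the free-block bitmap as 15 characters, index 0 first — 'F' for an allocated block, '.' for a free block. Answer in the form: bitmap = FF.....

bitmap = ...............

create(b): bitmap=F.............. | b=[0]
unlink(b): bitmap=............... | 
create(b): bitmap=F.............. | b=[0]
create(c): bitmap=FF............. | b=[0] c=[1]
append(b, 3): bitmap=FFFFF.......... | b=[0, 2, 3, 4] c=[1]
unlink(c): bitmap=F.FFF.......... | b=[0, 2, 3, 4]
unlink(b): bitmap=............... | 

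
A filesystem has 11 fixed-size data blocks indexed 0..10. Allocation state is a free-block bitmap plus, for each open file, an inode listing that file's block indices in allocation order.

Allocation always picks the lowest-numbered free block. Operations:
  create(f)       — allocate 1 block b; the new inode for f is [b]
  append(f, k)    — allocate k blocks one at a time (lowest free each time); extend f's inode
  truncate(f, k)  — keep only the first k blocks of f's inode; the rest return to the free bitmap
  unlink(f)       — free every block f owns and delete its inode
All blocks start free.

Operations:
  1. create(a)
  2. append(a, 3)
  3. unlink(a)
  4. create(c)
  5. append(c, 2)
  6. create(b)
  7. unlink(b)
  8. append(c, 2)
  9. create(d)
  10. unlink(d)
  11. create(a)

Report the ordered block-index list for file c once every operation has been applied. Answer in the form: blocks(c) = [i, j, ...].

create(a): bitmap=F.......... | a=[0]
append(a, 3): bitmap=FFFF....... | a=[0, 1, 2, 3]
unlink(a): bitmap=........... | 
create(c): bitmap=F.......... | c=[0]
append(c, 2): bitmap=FFF........ | c=[0, 1, 2]
create(b): bitmap=FFFF....... | b=[3] c=[0, 1, 2]
unlink(b): bitmap=FFF........ | c=[0, 1, 2]
append(c, 2): bitmap=FFFFF...... | c=[0, 1, 2, 3, 4]
create(d): bitmap=FFFFFF..... | c=[0, 1, 2, 3, 4] d=[5]
unlink(d): bitmap=FFFFF...... | c=[0, 1, 2, 3, 4]
create(a): bitmap=FFFFFF..... | a=[5] c=[0, 1, 2, 3, 4]

blocks(c) = [0, 1, 2, 3, 4]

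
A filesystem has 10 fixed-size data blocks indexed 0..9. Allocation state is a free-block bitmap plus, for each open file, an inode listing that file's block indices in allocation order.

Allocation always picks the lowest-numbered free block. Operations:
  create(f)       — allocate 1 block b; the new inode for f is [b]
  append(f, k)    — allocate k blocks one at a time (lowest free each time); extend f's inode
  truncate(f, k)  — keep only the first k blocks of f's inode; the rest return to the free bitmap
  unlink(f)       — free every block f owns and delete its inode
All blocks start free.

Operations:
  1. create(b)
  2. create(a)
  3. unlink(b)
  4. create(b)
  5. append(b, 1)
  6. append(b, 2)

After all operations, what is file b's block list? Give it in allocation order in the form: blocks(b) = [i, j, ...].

blocks(b) = [0, 2, 3, 4]

create(b): bitmap=F......... | b=[0]
create(a): bitmap=FF........ | a=[1] b=[0]
unlink(b): bitmap=.F........ | a=[1]
create(b): bitmap=FF........ | a=[1] b=[0]
append(b, 1): bitmap=FFF....... | a=[1] b=[0, 2]
append(b, 2): bitmap=FFFFF..... | a=[1] b=[0, 2, 3, 4]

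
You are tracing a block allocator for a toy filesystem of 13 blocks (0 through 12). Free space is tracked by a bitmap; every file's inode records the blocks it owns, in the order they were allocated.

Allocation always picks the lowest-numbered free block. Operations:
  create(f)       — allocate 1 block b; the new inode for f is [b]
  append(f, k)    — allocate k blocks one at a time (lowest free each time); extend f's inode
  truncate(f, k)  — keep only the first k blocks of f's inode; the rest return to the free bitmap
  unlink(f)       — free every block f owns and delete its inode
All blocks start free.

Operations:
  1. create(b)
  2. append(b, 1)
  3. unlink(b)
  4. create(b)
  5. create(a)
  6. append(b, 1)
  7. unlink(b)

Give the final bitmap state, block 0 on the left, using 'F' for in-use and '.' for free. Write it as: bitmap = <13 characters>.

bitmap = .F...........

  1. create(b)  ⇒  F............  {b→[0]}
  2. append(b, 1)  ⇒  FF...........  {b→[0, 1]}
  3. unlink(b)  ⇒  .............  {}
  4. create(b)  ⇒  F............  {b→[0]}
  5. create(a)  ⇒  FF...........  {a→[1]; b→[0]}
  6. append(b, 1)  ⇒  FFF..........  {a→[1]; b→[0, 2]}
  7. unlink(b)  ⇒  .F...........  {a→[1]}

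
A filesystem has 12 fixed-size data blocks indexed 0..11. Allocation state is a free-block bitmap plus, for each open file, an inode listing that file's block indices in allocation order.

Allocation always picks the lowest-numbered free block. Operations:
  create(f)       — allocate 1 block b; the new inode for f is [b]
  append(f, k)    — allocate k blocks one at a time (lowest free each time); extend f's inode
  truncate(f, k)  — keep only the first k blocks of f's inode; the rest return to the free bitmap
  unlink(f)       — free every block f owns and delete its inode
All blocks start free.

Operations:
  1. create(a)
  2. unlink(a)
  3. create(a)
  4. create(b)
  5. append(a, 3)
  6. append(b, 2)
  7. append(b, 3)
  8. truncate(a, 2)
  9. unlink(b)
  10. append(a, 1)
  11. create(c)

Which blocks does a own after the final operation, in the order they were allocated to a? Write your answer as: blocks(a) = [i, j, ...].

blocks(a) = [0, 2, 1]

[1] create(a) — a=0 (map F...........)
[2] unlink(a) —  (map ............)
[3] create(a) — a=0 (map F...........)
[4] create(b) — a=0 b=1 (map FF..........)
[5] append(a, 3) — a=0,2,3,4 b=1 (map FFFFF.......)
[6] append(b, 2) — a=0,2,3,4 b=1,5,6 (map FFFFFFF.....)
[7] append(b, 3) — a=0,2,3,4 b=1,5,6,7,8,9 (map FFFFFFFFFF..)
[8] truncate(a, 2) — a=0,2 b=1,5,6,7,8,9 (map FFF..FFFFF..)
[9] unlink(b) — a=0,2 (map F.F.........)
[10] append(a, 1) — a=0,2,1 (map FFF.........)
[11] create(c) — a=0,2,1 c=3 (map FFFF........)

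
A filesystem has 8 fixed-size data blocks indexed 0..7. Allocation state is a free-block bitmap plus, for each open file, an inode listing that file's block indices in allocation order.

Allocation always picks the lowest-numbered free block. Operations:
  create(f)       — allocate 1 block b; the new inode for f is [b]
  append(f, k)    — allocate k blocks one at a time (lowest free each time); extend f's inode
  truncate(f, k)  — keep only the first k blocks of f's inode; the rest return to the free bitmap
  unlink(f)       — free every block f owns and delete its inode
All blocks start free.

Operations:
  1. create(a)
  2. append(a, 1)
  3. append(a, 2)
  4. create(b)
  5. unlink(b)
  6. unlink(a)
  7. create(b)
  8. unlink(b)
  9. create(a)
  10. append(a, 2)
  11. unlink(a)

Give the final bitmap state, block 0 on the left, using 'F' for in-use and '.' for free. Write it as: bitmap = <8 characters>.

bitmap = ........

  1. create(a)  ⇒  F.......  {a→[0]}
  2. append(a, 1)  ⇒  FF......  {a→[0, 1]}
  3. append(a, 2)  ⇒  FFFF....  {a→[0, 1, 2, 3]}
  4. create(b)  ⇒  FFFFF...  {a→[0, 1, 2, 3]; b→[4]}
  5. unlink(b)  ⇒  FFFF....  {a→[0, 1, 2, 3]}
  6. unlink(a)  ⇒  ........  {}
  7. create(b)  ⇒  F.......  {b→[0]}
  8. unlink(b)  ⇒  ........  {}
  9. create(a)  ⇒  F.......  {a→[0]}
  10. append(a, 2)  ⇒  FFF.....  {a→[0, 1, 2]}
  11. unlink(a)  ⇒  ........  {}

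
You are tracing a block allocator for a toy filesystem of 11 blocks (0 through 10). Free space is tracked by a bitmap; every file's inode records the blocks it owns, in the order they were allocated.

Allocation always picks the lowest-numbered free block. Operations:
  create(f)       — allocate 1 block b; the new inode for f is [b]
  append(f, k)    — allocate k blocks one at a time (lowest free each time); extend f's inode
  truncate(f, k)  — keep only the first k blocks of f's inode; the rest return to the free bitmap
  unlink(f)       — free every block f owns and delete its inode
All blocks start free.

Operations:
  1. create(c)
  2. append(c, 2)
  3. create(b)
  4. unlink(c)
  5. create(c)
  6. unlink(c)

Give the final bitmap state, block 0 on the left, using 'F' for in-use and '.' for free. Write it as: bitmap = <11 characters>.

bitmap = ...F.......

[1] create(c) — c=0 (map F..........)
[2] append(c, 2) — c=0,1,2 (map FFF........)
[3] create(b) — b=3 c=0,1,2 (map FFFF.......)
[4] unlink(c) — b=3 (map ...F.......)
[5] create(c) — b=3 c=0 (map F..F.......)
[6] unlink(c) — b=3 (map ...F.......)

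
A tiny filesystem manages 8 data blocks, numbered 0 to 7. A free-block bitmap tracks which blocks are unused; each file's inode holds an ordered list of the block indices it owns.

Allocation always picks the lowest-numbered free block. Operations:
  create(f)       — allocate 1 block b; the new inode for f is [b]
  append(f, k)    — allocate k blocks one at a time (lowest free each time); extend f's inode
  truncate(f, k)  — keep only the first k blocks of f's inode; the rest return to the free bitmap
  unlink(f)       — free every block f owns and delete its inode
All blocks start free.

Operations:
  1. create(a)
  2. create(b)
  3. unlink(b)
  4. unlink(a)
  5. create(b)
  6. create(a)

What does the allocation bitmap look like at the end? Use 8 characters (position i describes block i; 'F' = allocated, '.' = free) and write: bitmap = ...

bitmap = FF......

  1. create(a)  ⇒  F.......  {a→[0]}
  2. create(b)  ⇒  FF......  {a→[0]; b→[1]}
  3. unlink(b)  ⇒  F.......  {a→[0]}
  4. unlink(a)  ⇒  ........  {}
  5. create(b)  ⇒  F.......  {b→[0]}
  6. create(a)  ⇒  FF......  {a→[1]; b→[0]}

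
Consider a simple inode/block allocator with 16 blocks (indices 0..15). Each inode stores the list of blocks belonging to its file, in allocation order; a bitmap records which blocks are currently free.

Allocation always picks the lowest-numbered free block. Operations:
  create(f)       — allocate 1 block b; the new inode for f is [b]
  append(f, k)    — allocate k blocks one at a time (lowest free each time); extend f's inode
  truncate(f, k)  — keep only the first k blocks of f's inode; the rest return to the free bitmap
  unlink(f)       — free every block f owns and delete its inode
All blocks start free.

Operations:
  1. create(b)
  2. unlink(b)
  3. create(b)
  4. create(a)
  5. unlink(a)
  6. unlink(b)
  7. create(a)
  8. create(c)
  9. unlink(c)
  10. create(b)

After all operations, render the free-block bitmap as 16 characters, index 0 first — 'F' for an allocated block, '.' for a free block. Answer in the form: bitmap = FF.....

bitmap = FF..............

[1] create(b) — b=0 (map F...............)
[2] unlink(b) —  (map ................)
[3] create(b) — b=0 (map F...............)
[4] create(a) — a=1 b=0 (map FF..............)
[5] unlink(a) — b=0 (map F...............)
[6] unlink(b) —  (map ................)
[7] create(a) — a=0 (map F...............)
[8] create(c) — a=0 c=1 (map FF..............)
[9] unlink(c) — a=0 (map F...............)
[10] create(b) — a=0 b=1 (map FF..............)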